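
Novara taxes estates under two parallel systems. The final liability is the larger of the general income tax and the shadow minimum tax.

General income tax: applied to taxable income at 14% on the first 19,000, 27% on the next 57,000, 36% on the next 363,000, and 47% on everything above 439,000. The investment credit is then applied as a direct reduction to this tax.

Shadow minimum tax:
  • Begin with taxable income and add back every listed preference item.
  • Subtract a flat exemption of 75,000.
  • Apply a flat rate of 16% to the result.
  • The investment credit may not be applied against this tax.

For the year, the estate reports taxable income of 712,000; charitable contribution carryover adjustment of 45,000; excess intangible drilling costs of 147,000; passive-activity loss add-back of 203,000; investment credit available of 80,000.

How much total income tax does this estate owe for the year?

General income tax:
  19,000 × 14% = 2,660
  57,000 × 27% = 15,390
  363,000 × 36% = 130,680
  273,000 × 47% = 128,310
  → 277,040
  Less investment credit 80,000 → 197,040

Shadow minimum tax:
  Adjusted income: 712,000 + 45,000 + 147,000 + 203,000 = 1,107,000
  Less exemption 75,000 → base 1,032,000
  1,032,000 × 16% = 165,120

197,040 > 165,120, so the general income tax governs.

197,040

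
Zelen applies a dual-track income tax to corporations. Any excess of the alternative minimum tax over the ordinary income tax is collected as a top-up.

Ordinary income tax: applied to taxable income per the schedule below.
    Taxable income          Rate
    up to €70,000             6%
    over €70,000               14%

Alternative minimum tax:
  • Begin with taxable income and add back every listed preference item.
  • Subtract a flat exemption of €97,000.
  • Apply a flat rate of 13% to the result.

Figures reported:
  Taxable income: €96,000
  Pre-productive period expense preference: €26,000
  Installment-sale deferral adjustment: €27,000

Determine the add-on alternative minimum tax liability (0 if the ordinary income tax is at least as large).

€0

Alternative minimum tax:
  Adjusted income: €96,000 + €26,000 + €27,000 = €149,000
  Less exemption €97,000 → base €52,000
  €52,000 × 13% = €6,760

Ordinary income tax:
  €70,000 × 6% = €4,200
  €26,000 × 14% = €3,640
  → €7,840

€6,760 ≤ €7,840, so no add-on is due.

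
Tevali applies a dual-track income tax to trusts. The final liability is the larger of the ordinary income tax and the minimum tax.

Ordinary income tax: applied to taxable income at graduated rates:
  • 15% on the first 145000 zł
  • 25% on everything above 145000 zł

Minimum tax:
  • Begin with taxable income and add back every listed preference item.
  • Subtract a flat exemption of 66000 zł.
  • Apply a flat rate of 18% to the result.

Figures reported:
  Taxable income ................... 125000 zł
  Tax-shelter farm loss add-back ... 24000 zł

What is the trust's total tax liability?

18750 zł

Minimum tax:
  Adjusted income: 125000 zł + 24000 zł = 149000 zł
  Less exemption 66000 zł → base 83000 zł
  83000 zł × 18% = 14940 zł

Ordinary income tax:
  125000 zł × 15% = 18750 zł

18750 zł > 14940 zł, so the ordinary income tax governs.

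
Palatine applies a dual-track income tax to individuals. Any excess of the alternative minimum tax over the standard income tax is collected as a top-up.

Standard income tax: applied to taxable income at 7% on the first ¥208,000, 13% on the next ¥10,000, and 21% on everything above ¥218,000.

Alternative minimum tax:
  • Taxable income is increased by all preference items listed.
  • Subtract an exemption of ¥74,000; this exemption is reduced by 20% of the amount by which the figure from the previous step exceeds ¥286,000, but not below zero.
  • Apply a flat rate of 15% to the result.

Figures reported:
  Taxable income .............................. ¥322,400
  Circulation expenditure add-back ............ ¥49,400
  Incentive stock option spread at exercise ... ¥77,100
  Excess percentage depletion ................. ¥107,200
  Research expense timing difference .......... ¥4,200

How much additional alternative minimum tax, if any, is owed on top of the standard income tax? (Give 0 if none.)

Alternative minimum tax:
  Adjusted income: ¥322,400 + ¥49,400 + ¥77,100 + ¥107,200 + ¥4,200 = ¥560,300
  Exemption: ¥74,000 − 20% × (¥560,300 − ¥286,000) = ¥74,000 − ¥54,860 = ¥19,140
  Base: ¥560,300 − ¥19,140 = ¥541,160
  ¥541,160 × 15% = ¥81,174

Standard income tax:
  ¥208,000 × 7% = ¥14,560
  ¥10,000 × 13% = ¥1,300
  ¥104,400 × 21% = ¥21,924
  → ¥37,784

Excess of alternative minimum tax over standard income tax: ¥81,174 − ¥37,784 = ¥43,390.

¥43,390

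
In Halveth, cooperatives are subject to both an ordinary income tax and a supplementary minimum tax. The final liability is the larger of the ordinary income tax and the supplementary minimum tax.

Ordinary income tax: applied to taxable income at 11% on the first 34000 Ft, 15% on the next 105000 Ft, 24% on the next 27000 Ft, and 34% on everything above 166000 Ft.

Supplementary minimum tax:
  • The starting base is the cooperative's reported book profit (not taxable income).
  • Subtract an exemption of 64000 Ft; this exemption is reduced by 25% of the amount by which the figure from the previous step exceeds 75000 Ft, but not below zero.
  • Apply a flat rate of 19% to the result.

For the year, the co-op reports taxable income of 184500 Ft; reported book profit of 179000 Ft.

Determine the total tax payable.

32260 Ft

Supplementary minimum tax:
  Base (reported book profit): 179000 Ft
  Exemption: 64000 Ft − 25% × (179000 Ft − 75000 Ft) = 64000 Ft − 26000 Ft = 38000 Ft
  Base: 179000 Ft − 38000 Ft = 141000 Ft
  141000 Ft × 19% = 26790 Ft

Ordinary income tax:
  34000 Ft × 11% = 3740 Ft
  105000 Ft × 15% = 15750 Ft
  27000 Ft × 24% = 6480 Ft
  18500 Ft × 34% = 6290 Ft
  → 32260 Ft

32260 Ft > 26790 Ft, so the ordinary income tax governs.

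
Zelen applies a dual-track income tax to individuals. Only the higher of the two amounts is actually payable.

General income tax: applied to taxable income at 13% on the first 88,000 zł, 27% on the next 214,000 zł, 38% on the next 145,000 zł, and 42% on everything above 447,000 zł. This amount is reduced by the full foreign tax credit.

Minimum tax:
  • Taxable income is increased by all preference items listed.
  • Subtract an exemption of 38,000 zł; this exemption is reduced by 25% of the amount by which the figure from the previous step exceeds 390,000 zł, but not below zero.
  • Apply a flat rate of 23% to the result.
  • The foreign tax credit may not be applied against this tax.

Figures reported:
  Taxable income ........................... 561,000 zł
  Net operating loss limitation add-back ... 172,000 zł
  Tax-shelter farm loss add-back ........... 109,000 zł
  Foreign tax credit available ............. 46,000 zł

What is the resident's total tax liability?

Minimum tax:
  Adjusted income: 561,000 zł + 172,000 zł + 109,000 zł = 842,000 zł
  Exemption: 25% × (842,000 zł − 390,000 zł) = 113,000 zł ≥ 38,000 zł, so the exemption is fully phased out
  Base: 842,000 zł − 0 zł = 842,000 zł
  842,000 zł × 23% = 193,660 zł

General income tax:
  88,000 zł × 13% = 11,440 zł
  214,000 zł × 27% = 57,780 zł
  145,000 zł × 38% = 55,100 zł
  114,000 zł × 42% = 47,880 zł
  → 172,200 zł
  Less foreign tax credit 46,000 zł → 126,200 zł

193,660 zł > 126,200 zł, so the minimum tax is the binding amount.

193,660 zł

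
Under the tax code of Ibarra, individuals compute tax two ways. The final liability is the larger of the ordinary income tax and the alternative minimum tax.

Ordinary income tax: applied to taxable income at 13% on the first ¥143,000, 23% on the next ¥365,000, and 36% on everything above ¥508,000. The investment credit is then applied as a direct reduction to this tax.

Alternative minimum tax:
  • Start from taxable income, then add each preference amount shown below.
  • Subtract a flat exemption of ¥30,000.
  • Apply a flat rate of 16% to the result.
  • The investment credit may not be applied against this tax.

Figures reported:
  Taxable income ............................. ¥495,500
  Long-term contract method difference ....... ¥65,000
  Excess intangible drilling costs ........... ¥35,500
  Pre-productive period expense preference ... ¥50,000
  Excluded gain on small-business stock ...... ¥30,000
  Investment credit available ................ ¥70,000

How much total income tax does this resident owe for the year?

¥103,360

Alternative minimum tax:
  Adjusted income: ¥495,500 + ¥65,000 + ¥35,500 + ¥50,000 + ¥30,000 = ¥676,000
  Less exemption ¥30,000 → base ¥646,000
  ¥646,000 × 16% = ¥103,360

Ordinary income tax:
  ¥143,000 × 13% = ¥18,590
  ¥352,500 × 23% = ¥81,075
  → ¥99,665
  Less investment credit ¥70,000 → ¥29,665

¥103,360 > ¥29,665, so the alternative minimum tax is the binding amount.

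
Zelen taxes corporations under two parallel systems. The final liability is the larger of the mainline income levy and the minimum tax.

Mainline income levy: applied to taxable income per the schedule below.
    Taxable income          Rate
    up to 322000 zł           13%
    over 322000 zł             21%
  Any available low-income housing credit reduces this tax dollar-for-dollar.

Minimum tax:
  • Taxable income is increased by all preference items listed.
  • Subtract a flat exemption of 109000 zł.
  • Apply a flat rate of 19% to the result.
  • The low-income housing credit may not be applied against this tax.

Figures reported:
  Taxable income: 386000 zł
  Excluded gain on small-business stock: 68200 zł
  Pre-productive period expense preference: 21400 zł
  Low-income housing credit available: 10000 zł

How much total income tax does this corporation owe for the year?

Mainline income levy:
  322000 zł × 13% = 41860 zł
  64000 zł × 21% = 13440 zł
  → 55300 zł
  Less low-income housing credit 10000 zł → 45300 zł

Minimum tax:
  Adjusted income: 386000 zł + 68200 zł + 21400 zł = 475600 zł
  Less exemption 109000 zł → base 366600 zł
  366600 zł × 19% = 69654 zł

69654 zł > 45300 zł, so the minimum tax is the binding amount.

69654 zł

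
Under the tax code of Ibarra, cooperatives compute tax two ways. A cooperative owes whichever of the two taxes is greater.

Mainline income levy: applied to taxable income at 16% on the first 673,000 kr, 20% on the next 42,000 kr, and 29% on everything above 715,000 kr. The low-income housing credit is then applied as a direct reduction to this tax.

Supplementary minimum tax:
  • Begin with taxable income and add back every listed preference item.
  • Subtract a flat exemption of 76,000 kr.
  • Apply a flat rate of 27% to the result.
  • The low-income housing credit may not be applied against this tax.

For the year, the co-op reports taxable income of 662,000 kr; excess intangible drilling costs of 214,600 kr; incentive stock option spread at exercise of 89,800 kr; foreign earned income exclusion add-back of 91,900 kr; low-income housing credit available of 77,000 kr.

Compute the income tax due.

Mainline income levy:
  662,000 kr × 16% = 105,920 kr
  Less low-income housing credit 77,000 kr → 28,920 kr

Supplementary minimum tax:
  Adjusted income: 662,000 kr + 214,600 kr + 89,800 kr + 91,900 kr = 1,058,300 kr
  Less exemption 76,000 kr → base 982,300 kr
  982,300 kr × 27% = 265,221 kr

265,221 kr > 28,920 kr, so the supplementary minimum tax is the binding amount.

265,221 kr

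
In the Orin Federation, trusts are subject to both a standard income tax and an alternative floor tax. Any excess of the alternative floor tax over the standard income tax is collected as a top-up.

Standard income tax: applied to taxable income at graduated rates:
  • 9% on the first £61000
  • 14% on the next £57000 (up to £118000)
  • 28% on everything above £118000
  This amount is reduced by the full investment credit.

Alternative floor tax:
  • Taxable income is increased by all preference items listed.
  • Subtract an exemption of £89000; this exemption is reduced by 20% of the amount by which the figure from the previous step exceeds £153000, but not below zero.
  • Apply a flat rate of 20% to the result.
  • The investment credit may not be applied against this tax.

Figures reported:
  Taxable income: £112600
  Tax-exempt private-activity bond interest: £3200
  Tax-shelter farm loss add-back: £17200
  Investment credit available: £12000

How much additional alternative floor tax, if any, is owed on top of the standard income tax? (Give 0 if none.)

£8086

Standard income tax:
  £61000 × 9% = £5490
  £51600 × 14% = £7224
  → £12714
  Less investment credit £12000 → £714

Alternative floor tax:
  Adjusted income: £112600 + £3200 + £17200 = £133000
  Exemption: £133000 ≤ £153000, so full £89000 applies
  Base: £133000 − £89000 = £44000
  £44000 × 20% = £8800

Excess of alternative floor tax over standard income tax: £8800 − £714 = £8086.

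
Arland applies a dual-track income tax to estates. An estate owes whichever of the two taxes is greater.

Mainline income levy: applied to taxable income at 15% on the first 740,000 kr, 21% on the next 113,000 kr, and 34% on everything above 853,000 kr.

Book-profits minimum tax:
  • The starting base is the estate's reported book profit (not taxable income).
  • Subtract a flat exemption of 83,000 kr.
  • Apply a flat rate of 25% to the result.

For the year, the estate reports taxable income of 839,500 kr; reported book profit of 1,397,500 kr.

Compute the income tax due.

328,625 kr

Book-profits minimum tax:
  Base (reported book profit): 1,397,500 kr
  Less exemption 83,000 kr → base 1,314,500 kr
  1,314,500 kr × 25% = 328,625 kr

Mainline income levy:
  740,000 kr × 15% = 111,000 kr
  99,500 kr × 21% = 20,895 kr
  → 131,895 kr

328,625 kr > 131,895 kr, so the book-profits minimum tax is the binding amount.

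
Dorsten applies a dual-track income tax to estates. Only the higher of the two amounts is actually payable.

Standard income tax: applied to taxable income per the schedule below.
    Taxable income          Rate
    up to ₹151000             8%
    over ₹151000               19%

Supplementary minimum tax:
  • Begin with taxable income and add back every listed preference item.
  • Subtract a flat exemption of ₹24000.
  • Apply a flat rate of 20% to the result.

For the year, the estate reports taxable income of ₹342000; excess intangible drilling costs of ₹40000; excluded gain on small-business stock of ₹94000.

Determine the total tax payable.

Standard income tax:
  ₹151000 × 8% = ₹12080
  ₹191000 × 19% = ₹36290
  → ₹48370

Supplementary minimum tax:
  Adjusted income: ₹342000 + ₹40000 + ₹94000 = ₹476000
  Less exemption ₹24000 → base ₹452000
  ₹452000 × 20% = ₹90400

₹90400 > ₹48370, so the supplementary minimum tax is the binding amount.

₹90400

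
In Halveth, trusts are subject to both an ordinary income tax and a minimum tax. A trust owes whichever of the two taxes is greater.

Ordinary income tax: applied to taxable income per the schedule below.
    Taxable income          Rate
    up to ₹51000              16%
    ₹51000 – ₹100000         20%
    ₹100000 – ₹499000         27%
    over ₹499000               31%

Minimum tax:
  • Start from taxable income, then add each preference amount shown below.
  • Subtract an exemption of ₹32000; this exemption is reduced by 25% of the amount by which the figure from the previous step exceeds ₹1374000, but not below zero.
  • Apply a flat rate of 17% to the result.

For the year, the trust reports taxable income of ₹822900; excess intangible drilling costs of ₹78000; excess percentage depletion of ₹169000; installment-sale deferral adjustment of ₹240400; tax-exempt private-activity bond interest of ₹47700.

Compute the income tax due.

₹226099

Minimum tax:
  Adjusted income: ₹822900 + ₹78000 + ₹169000 + ₹240400 + ₹47700 = ₹1358000
  Exemption: ₹1358000 ≤ ₹1374000, so full ₹32000 applies
  Base: ₹1358000 − ₹32000 = ₹1326000
  ₹1326000 × 17% = ₹225420

Ordinary income tax:
  ₹51000 × 16% = ₹8160
  ₹49000 × 20% = ₹9800
  ₹399000 × 27% = ₹107730
  ₹323900 × 31% = ₹100409
  → ₹226099

₹226099 > ₹225420, so the ordinary income tax governs.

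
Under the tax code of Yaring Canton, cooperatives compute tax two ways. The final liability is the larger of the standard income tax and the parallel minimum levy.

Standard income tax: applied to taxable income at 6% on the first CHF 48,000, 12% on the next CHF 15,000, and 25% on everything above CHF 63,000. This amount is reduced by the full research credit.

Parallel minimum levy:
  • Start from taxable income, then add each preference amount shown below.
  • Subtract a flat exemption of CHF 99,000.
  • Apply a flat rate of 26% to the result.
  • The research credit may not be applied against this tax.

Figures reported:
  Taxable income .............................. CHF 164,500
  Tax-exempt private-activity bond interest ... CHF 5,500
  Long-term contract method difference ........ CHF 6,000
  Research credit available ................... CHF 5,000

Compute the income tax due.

Standard income tax:
  CHF 48,000 × 6% = CHF 2,880
  CHF 15,000 × 12% = CHF 1,800
  CHF 101,500 × 25% = CHF 25,375
  → CHF 30,055
  Less research credit CHF 5,000 → CHF 25,055

Parallel minimum levy:
  Adjusted income: CHF 164,500 + CHF 5,500 + CHF 6,000 = CHF 176,000
  Less exemption CHF 99,000 → base CHF 77,000
  CHF 77,000 × 26% = CHF 20,020

CHF 25,055 > CHF 20,020, so the standard income tax governs.

CHF 25,055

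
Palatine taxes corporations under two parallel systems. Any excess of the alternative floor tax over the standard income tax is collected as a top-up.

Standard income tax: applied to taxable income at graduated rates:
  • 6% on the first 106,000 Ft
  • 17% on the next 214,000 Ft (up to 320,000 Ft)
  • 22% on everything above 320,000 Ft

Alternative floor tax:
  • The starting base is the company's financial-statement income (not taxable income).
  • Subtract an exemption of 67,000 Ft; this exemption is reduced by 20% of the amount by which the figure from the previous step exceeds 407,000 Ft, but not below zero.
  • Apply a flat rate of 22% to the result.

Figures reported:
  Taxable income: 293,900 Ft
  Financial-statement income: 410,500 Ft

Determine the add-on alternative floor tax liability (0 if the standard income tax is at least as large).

37,421 Ft

Alternative floor tax:
  Base (financial-statement income): 410,500 Ft
  Exemption: 67,000 Ft − 20% × (410,500 Ft − 407,000 Ft) = 67,000 Ft − 700 Ft = 66,300 Ft
  Base: 410,500 Ft − 66,300 Ft = 344,200 Ft
  344,200 Ft × 22% = 75,724 Ft

Standard income tax:
  106,000 Ft × 6% = 6,360 Ft
  187,900 Ft × 17% = 31,943 Ft
  → 38,303 Ft

Excess of alternative floor tax over standard income tax: 75,724 Ft − 38,303 Ft = 37,421 Ft.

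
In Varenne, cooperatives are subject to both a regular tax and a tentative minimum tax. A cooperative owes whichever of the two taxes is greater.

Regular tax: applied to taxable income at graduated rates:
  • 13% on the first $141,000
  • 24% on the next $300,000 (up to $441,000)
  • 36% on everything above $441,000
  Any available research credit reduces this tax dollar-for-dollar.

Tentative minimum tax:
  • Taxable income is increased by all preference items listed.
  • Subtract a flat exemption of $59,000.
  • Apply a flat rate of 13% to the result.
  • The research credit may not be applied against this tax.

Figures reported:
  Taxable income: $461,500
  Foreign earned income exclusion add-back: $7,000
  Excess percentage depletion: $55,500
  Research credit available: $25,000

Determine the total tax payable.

Tentative minimum tax:
  Adjusted income: $461,500 + $7,000 + $55,500 = $524,000
  Less exemption $59,000 → base $465,000
  $465,000 × 13% = $60,450

Regular tax:
  $141,000 × 13% = $18,330
  $300,000 × 24% = $72,000
  $20,500 × 36% = $7,380
  → $97,710
  Less research credit $25,000 → $72,710

$72,710 > $60,450, so the regular tax governs.

$72,710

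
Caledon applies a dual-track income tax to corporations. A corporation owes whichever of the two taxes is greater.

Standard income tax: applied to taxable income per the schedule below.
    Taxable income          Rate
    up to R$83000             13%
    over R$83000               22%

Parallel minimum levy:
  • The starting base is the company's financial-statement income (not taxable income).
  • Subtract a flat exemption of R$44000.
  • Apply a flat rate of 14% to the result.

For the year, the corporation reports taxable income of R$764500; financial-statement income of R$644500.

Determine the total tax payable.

R$160720

Parallel minimum levy:
  Base (financial-statement income): R$644500
  Less exemption R$44000 → base R$600500
  R$600500 × 14% = R$84070

Standard income tax:
  R$83000 × 13% = R$10790
  R$681500 × 22% = R$149930
  → R$160720

R$160720 > R$84070, so the standard income tax governs.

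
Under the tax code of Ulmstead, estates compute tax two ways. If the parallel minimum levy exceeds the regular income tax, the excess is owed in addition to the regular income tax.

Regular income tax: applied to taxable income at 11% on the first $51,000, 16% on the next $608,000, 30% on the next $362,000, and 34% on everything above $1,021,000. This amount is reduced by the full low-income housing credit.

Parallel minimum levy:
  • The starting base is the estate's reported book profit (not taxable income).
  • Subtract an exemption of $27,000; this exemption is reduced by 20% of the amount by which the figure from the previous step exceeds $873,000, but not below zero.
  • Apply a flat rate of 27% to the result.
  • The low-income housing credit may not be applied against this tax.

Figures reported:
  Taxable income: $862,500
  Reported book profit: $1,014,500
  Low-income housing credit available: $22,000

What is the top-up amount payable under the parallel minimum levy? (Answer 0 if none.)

$131,975

Regular income tax:
  $51,000 × 11% = $5,610
  $608,000 × 16% = $97,280
  $203,500 × 30% = $61,050
  → $163,940
  Less low-income housing credit $22,000 → $141,940

Parallel minimum levy:
  Base (reported book profit): $1,014,500
  Exemption: 20% × ($1,014,500 − $873,000) = $28,300 ≥ $27,000, so the exemption is fully phased out
  Base: $1,014,500 − $0 = $1,014,500
  $1,014,500 × 27% = $273,915

Excess of parallel minimum levy over regular income tax: $273,915 − $141,940 = $131,975.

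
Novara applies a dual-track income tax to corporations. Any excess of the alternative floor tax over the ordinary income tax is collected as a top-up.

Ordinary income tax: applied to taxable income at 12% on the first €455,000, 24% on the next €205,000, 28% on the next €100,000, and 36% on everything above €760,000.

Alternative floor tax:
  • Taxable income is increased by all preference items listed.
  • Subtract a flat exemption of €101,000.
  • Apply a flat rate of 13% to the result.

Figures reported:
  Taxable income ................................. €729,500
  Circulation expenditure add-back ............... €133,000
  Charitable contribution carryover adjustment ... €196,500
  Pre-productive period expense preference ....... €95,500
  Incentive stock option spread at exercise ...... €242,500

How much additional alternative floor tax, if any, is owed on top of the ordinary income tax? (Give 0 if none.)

€45,220

Ordinary income tax:
  €455,000 × 12% = €54,600
  €205,000 × 24% = €49,200
  €69,500 × 28% = €19,460
  → €123,260

Alternative floor tax:
  Adjusted income: €729,500 + €133,000 + €196,500 + €95,500 + €242,500 = €1,397,000
  Less exemption €101,000 → base €1,296,000
  €1,296,000 × 13% = €168,480

Excess of alternative floor tax over ordinary income tax: €168,480 − €123,260 = €45,220.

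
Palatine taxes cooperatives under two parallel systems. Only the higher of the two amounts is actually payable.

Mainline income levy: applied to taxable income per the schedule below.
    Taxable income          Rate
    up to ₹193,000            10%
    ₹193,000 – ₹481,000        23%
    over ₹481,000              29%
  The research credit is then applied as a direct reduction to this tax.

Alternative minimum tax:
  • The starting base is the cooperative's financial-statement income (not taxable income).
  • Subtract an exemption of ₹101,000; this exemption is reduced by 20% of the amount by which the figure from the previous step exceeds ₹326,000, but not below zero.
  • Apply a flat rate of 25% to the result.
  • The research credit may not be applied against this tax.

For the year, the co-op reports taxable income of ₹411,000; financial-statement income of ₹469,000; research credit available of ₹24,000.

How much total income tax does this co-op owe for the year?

Alternative minimum tax:
  Base (financial-statement income): ₹469,000
  Exemption: ₹101,000 − 20% × (₹469,000 − ₹326,000) = ₹101,000 − ₹28,600 = ₹72,400
  Base: ₹469,000 − ₹72,400 = ₹396,600
  ₹396,600 × 25% = ₹99,150

Mainline income levy:
  ₹193,000 × 10% = ₹19,300
  ₹218,000 × 23% = ₹50,140
  → ₹69,440
  Less research credit ₹24,000 → ₹45,440

₹99,150 > ₹45,440, so the alternative minimum tax is the binding amount.

₹99,150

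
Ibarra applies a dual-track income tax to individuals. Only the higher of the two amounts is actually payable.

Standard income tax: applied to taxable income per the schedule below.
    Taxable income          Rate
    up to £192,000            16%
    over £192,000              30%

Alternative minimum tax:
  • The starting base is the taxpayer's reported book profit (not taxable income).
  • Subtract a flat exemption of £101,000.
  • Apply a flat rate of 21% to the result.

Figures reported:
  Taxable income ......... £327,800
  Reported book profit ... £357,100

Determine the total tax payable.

£71,460

Alternative minimum tax:
  Base (reported book profit): £357,100
  Less exemption £101,000 → base £256,100
  £256,100 × 21% = £53,781

Standard income tax:
  £192,000 × 16% = £30,720
  £135,800 × 30% = £40,740
  → £71,460

£71,460 > £53,781, so the standard income tax governs.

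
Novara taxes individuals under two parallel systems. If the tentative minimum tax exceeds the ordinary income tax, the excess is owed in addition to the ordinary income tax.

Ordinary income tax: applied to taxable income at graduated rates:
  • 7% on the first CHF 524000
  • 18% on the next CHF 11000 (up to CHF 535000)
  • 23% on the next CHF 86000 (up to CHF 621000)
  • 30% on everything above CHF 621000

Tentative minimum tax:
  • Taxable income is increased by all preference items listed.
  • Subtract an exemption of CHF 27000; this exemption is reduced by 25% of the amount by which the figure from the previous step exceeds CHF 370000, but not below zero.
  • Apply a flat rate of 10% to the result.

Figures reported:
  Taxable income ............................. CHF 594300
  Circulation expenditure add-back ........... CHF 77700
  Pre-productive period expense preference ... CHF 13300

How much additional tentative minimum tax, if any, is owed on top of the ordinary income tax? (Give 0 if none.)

CHF 16231

Ordinary income tax:
  CHF 524000 × 7% = CHF 36680
  CHF 11000 × 18% = CHF 1980
  CHF 59300 × 23% = CHF 13639
  → CHF 52299

Tentative minimum tax:
  Adjusted income: CHF 594300 + CHF 77700 + CHF 13300 = CHF 685300
  Exemption: 25% × (CHF 685300 − CHF 370000) = CHF 78825 ≥ CHF 27000, so the exemption is fully phased out
  Base: CHF 685300 − CHF 0 = CHF 685300
  CHF 685300 × 10% = CHF 68530

Excess of tentative minimum tax over ordinary income tax: CHF 68530 − CHF 52299 = CHF 16231.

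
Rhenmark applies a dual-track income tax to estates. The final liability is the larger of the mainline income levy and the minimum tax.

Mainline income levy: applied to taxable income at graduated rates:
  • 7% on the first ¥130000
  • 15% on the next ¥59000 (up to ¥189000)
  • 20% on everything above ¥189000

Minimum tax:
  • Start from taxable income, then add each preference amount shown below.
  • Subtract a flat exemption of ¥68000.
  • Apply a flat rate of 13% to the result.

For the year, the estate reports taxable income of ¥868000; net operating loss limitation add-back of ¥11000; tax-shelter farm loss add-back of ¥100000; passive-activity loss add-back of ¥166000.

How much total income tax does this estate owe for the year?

¥153750

Mainline income levy:
  ¥130000 × 7% = ¥9100
  ¥59000 × 15% = ¥8850
  ¥679000 × 20% = ¥135800
  → ¥153750

Minimum tax:
  Adjusted income: ¥868000 + ¥11000 + ¥100000 + ¥166000 = ¥1145000
  Less exemption ¥68000 → base ¥1077000
  ¥1077000 × 13% = ¥140010

¥153750 > ¥140010, so the mainline income levy governs.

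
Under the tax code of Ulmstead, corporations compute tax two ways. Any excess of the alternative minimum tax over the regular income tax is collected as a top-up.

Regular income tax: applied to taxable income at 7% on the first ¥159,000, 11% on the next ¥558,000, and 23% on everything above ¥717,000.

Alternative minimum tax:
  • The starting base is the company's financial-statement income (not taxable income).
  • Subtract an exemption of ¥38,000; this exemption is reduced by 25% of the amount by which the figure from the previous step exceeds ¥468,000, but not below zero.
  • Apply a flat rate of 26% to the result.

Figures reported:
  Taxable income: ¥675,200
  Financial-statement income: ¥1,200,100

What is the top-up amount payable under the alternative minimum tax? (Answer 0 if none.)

Regular income tax:
  ¥159,000 × 7% = ¥11,130
  ¥516,200 × 11% = ¥56,782
  → ¥67,912

Alternative minimum tax:
  Base (financial-statement income): ¥1,200,100
  Exemption: 25% × (¥1,200,100 − ¥468,000) = ¥183,025 ≥ ¥38,000, so the exemption is fully phased out
  Base: ¥1,200,100 − ¥0 = ¥1,200,100
  ¥1,200,100 × 26% = ¥312,026

Excess of alternative minimum tax over regular income tax: ¥312,026 − ¥67,912 = ¥244,114.

¥244,114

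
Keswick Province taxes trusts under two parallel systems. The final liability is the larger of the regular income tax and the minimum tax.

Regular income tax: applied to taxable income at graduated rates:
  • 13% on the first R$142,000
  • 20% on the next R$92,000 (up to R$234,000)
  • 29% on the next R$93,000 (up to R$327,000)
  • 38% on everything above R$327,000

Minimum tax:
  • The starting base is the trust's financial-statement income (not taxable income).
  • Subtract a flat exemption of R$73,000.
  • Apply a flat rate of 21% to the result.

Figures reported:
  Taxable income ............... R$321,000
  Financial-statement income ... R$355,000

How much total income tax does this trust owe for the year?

R$62,090

Minimum tax:
  Base (financial-statement income): R$355,000
  Less exemption R$73,000 → base R$282,000
  R$282,000 × 21% = R$59,220

Regular income tax:
  R$142,000 × 13% = R$18,460
  R$92,000 × 20% = R$18,400
  R$87,000 × 29% = R$25,230
  → R$62,090

R$62,090 > R$59,220, so the regular income tax governs.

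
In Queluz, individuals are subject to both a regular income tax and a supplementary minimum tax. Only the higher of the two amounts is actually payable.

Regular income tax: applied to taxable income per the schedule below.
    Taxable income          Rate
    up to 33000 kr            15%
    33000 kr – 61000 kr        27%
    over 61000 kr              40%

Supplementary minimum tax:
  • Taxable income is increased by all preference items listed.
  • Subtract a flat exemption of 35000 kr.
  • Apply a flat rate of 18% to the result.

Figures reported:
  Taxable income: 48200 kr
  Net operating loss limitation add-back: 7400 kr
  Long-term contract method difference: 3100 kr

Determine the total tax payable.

Regular income tax:
  33000 kr × 15% = 4950 kr
  15200 kr × 27% = 4104 kr
  → 9054 kr

Supplementary minimum tax:
  Adjusted income: 48200 kr + 7400 kr + 3100 kr = 58700 kr
  Less exemption 35000 kr → base 23700 kr
  23700 kr × 18% = 4266 kr

9054 kr > 4266 kr, so the regular income tax governs.

9054 kr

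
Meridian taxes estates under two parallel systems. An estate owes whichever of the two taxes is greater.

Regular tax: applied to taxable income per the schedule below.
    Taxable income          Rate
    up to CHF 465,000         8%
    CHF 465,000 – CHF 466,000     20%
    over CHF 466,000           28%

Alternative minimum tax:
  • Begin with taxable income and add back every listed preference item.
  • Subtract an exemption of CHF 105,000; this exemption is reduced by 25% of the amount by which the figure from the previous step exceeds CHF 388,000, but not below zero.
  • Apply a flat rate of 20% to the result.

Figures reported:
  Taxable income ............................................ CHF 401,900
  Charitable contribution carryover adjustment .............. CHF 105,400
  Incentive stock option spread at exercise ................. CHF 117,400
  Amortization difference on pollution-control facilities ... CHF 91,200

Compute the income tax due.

Alternative minimum tax:
  Adjusted income: CHF 401,900 + CHF 105,400 + CHF 117,400 + CHF 91,200 = CHF 715,900
  Exemption: CHF 105,000 − 25% × (CHF 715,900 − CHF 388,000) = CHF 105,000 − CHF 81,975 = CHF 23,025
  Base: CHF 715,900 − CHF 23,025 = CHF 692,875
  CHF 692,875 × 20% = CHF 138,575

Regular tax:
  CHF 401,900 × 8% = CHF 32,152

CHF 138,575 > CHF 32,152, so the alternative minimum tax is the binding amount.

CHF 138,575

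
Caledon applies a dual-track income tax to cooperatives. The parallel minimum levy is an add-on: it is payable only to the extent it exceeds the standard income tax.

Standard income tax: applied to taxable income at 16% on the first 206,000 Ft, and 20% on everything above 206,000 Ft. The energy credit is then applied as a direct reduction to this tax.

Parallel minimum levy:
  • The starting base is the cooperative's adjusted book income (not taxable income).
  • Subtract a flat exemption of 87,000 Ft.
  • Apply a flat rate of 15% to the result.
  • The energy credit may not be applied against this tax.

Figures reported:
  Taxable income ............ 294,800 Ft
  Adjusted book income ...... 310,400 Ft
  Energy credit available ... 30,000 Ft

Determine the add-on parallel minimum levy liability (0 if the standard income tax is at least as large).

Parallel minimum levy:
  Base (adjusted book income): 310,400 Ft
  Less exemption 87,000 Ft → base 223,400 Ft
  223,400 Ft × 15% = 33,510 Ft

Standard income tax:
  206,000 Ft × 16% = 32,960 Ft
  88,800 Ft × 20% = 17,760 Ft
  → 50,720 Ft
  Less energy credit 30,000 Ft → 20,720 Ft

Excess of parallel minimum levy over standard income tax: 33,510 Ft − 20,720 Ft = 12,790 Ft.

12,790 Ft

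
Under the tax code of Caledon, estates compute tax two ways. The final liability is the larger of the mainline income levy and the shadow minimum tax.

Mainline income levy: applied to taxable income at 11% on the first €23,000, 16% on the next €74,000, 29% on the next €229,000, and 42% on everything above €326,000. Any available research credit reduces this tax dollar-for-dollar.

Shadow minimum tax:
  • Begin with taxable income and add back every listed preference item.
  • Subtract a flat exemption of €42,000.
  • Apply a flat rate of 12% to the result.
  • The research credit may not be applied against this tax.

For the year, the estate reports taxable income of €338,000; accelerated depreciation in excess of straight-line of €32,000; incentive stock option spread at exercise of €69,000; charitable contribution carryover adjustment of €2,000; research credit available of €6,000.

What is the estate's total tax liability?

Shadow minimum tax:
  Adjusted income: €338,000 + €32,000 + €69,000 + €2,000 = €441,000
  Less exemption €42,000 → base €399,000
  €399,000 × 12% = €47,880

Mainline income levy:
  €23,000 × 11% = €2,530
  €74,000 × 16% = €11,840
  €229,000 × 29% = €66,410
  €12,000 × 42% = €5,040
  → €85,820
  Less research credit €6,000 → €79,820

€79,820 > €47,880, so the mainline income levy governs.

€79,820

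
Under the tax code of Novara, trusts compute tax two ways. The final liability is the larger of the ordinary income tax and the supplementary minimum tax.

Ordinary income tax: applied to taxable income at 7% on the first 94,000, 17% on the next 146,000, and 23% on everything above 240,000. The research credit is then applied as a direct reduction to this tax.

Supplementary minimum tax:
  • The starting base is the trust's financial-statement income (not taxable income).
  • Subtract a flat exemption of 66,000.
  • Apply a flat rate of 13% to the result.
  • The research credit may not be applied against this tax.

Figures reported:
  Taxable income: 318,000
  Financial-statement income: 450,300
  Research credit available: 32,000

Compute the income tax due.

49,959

Supplementary minimum tax:
  Base (financial-statement income): 450,300
  Less exemption 66,000 → base 384,300
  384,300 × 13% = 49,959

Ordinary income tax:
  94,000 × 7% = 6,580
  146,000 × 17% = 24,820
  78,000 × 23% = 17,940
  → 49,340
  Less research credit 32,000 → 17,340

49,959 > 17,340, so the supplementary minimum tax is the binding amount.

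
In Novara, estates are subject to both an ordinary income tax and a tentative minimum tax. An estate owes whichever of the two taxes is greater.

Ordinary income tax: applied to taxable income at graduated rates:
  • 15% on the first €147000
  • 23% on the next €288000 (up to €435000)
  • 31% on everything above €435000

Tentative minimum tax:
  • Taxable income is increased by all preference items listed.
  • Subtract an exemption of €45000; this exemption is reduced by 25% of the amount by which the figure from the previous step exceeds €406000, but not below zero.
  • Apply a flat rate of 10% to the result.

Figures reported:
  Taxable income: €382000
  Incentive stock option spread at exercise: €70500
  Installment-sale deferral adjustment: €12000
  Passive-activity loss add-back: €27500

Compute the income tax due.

€76100

Tentative minimum tax:
  Adjusted income: €382000 + €70500 + €12000 + €27500 = €492000
  Exemption: €45000 − 25% × (€492000 − €406000) = €45000 − €21500 = €23500
  Base: €492000 − €23500 = €468500
  €468500 × 10% = €46850

Ordinary income tax:
  €147000 × 15% = €22050
  €235000 × 23% = €54050
  → €76100

€76100 > €46850, so the ordinary income tax governs.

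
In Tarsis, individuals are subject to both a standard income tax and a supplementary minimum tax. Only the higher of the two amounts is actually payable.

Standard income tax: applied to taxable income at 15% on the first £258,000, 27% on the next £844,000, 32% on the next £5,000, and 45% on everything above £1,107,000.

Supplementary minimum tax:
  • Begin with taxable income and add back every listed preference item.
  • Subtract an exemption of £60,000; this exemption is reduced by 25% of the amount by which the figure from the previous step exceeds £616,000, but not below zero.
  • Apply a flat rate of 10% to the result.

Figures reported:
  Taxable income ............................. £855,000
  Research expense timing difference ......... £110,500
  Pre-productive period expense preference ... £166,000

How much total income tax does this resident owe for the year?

Standard income tax:
  £258,000 × 15% = £38,700
  £597,000 × 27% = £161,190
  → £199,890

Supplementary minimum tax:
  Adjusted income: £855,000 + £110,500 + £166,000 = £1,131,500
  Exemption: 25% × (£1,131,500 − £616,000) = £128,875 ≥ £60,000, so the exemption is fully phased out
  Base: £1,131,500 − £0 = £1,131,500
  £1,131,500 × 10% = £113,150

£199,890 > £113,150, so the standard income tax governs.

£199,890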